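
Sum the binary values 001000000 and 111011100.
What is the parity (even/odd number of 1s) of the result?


001000000 = 64
111011100 = 476
Sum = 540 = 1000011100
1s count = 4

even parity (4 ones in 1000011100)


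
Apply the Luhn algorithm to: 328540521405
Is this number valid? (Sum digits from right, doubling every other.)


Luhn sum = 42
42 mod 10 = 2

Invalid (Luhn sum mod 10 = 2)


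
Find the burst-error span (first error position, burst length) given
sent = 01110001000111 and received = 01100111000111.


XOR: 00010110000000

Burst at position 3, length 4


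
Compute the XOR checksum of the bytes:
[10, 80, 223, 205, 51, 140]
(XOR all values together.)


XOR chain: 10 ^ 80 ^ 223 ^ 205 ^ 51 ^ 140 = 247

247


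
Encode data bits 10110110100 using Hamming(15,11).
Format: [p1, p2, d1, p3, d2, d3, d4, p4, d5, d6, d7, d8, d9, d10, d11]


Parity bits: p1=0, p2=1, p3=1, p4=1

011101110110100


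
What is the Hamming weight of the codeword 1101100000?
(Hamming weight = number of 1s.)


Counting 1s in 1101100000

4


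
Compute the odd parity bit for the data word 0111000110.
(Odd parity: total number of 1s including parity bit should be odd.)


Number of 1s in data: 5
Parity bit: 0

0


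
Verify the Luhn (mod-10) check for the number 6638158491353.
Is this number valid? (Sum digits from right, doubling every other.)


Luhn sum = 55
55 mod 10 = 5

Invalid (Luhn sum mod 10 = 5)


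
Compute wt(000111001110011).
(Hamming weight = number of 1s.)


Counting 1s in 000111001110011

8


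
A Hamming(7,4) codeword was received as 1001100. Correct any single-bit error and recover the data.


Syndrome = 0: no error detected

Data: 0100 (no errors)


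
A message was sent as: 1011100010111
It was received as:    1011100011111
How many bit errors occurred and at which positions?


XOR: 0000000001000

1 error(s) at position(s): 9


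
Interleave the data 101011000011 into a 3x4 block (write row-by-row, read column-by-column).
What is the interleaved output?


Matrix:
  1010
  1100
  0011
Read columns: 110010101001

110010101001


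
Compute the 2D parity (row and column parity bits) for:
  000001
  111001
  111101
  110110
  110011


Row parities: 10100
Column parities: 000000

Row P: 10100, Col P: 000000, Corner: 0


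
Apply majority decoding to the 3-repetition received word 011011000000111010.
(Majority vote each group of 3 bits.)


Groups: 011, 011, 000, 000, 111, 010
Majority votes: 110010

110010


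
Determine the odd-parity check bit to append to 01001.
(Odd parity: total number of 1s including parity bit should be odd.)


Number of 1s in data: 2
Parity bit: 1

1


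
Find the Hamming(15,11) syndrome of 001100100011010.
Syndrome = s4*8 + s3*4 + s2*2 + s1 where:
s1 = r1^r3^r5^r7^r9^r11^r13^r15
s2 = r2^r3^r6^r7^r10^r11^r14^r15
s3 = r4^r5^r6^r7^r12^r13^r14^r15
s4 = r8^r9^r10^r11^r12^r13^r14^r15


s1=1, s2=0, s3=0, s4=1

Syndrome = 9 (error at position 9)


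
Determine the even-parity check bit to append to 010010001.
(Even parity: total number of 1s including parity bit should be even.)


Number of 1s in data: 3
Parity bit: 1

1


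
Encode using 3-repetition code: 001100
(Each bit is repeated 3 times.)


Each bit -> 3 copies

000000111111000000


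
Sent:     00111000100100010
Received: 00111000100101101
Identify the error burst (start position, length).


XOR: 00000000000001111

Burst at position 13, length 4


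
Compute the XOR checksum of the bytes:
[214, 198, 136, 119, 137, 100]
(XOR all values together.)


XOR chain: 214 ^ 198 ^ 136 ^ 119 ^ 137 ^ 100 = 2

2


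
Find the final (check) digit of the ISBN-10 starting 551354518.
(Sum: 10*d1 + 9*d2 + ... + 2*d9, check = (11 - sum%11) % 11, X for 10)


Weighted sum: 213
213 mod 11 = 4

Check digit: 7


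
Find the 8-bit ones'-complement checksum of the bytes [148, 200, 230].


Sum = 578 mod 256 = 66
Complement = 189

189


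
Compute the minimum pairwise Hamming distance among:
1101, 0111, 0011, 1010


Comparing all pairs, minimum distance: 1
Can detect 0 errors, correct 0 errors

1


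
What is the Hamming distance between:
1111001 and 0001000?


XOR: 1110001
Count of 1s: 4

4


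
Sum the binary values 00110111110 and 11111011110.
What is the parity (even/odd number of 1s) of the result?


00110111110 = 446
11111011110 = 2014
Sum = 2460 = 100110011100
1s count = 6

even parity (6 ones in 100110011100)


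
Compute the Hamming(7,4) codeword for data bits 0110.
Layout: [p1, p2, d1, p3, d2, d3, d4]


Parity bits: p1=1, p2=1, p3=0

1100110


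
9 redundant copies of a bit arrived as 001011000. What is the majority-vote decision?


Ones: 3 out of 9
Threshold: 5

0 (3/9 voted 1)


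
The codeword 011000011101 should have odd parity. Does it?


Number of 1s: 6

No, parity error (6 ones)


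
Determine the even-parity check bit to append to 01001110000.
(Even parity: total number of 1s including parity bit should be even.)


Number of 1s in data: 4
Parity bit: 0

0


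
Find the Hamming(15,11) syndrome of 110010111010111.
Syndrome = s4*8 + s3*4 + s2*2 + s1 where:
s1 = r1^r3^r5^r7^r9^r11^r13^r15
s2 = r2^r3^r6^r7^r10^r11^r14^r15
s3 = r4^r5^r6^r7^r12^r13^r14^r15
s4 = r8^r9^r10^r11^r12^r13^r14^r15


s1=1, s2=1, s3=1, s4=0

Syndrome = 7 (error at position 7)


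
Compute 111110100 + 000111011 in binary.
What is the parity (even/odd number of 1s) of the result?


111110100 = 500
000111011 = 59
Sum = 559 = 1000101111
1s count = 6

even parity (6 ones in 1000101111)


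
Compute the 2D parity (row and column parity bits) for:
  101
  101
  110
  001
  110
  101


Row parities: 000100
Column parities: 100

Row P: 000100, Col P: 100, Corner: 1


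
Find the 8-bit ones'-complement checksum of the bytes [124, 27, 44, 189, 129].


Sum = 513 mod 256 = 1
Complement = 254

254


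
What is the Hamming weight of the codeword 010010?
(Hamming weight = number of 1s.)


Counting 1s in 010010

2


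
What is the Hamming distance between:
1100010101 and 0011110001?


XOR: 1111100100
Count of 1s: 6

6


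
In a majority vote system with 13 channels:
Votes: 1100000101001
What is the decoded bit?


Ones: 5 out of 13
Threshold: 7

0 (5/13 voted 1)


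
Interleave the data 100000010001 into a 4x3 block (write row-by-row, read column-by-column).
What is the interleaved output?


Matrix:
  100
  000
  010
  001
Read columns: 100000100001

100000100001


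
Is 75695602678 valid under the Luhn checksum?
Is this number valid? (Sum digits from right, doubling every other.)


Luhn sum = 54
54 mod 10 = 4

Invalid (Luhn sum mod 10 = 4)


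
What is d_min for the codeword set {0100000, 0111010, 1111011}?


Comparing all pairs, minimum distance: 2
Can detect 1 errors, correct 0 errors

2


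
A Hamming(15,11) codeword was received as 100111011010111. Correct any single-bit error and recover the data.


Syndrome = 0: no error detected

Data: 01101010111 (no errors)


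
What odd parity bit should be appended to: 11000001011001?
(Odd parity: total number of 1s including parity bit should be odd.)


Number of 1s in data: 6
Parity bit: 1

1


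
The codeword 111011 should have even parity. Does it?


Number of 1s: 5

No, parity error (5 ones)


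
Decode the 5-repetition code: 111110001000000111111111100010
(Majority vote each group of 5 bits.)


Groups: 11111, 00010, 00000, 11111, 11111, 00010
Majority votes: 100110

100110


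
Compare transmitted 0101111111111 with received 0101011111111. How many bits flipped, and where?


XOR: 0000100000000

1 error(s) at position(s): 4


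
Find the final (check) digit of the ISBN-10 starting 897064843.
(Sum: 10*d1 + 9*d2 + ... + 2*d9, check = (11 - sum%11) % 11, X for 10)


Weighted sum: 323
323 mod 11 = 4

Check digit: 7


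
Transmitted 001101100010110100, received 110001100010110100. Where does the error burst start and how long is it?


XOR: 111100000000000000

Burst at position 0, length 4


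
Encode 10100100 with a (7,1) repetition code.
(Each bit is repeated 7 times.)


Each bit -> 7 copies

11111110000000111111100000000000000111111100000000000000


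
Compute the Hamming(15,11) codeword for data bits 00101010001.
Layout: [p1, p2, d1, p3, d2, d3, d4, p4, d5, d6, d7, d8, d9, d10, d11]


Parity bits: p1=1, p2=1, p3=0, p4=1

110001011010001


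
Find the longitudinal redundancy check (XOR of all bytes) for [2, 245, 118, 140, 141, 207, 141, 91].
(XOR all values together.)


XOR chain: 2 ^ 245 ^ 118 ^ 140 ^ 141 ^ 207 ^ 141 ^ 91 = 153

153


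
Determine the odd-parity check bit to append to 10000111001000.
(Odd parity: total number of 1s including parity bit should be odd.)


Number of 1s in data: 5
Parity bit: 0

0


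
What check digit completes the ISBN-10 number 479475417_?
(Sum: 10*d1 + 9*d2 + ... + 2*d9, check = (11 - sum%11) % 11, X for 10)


Weighted sum: 303
303 mod 11 = 6

Check digit: 5


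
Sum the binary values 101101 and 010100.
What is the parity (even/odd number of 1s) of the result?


101101 = 45
010100 = 20
Sum = 65 = 1000001
1s count = 2

even parity (2 ones in 1000001)


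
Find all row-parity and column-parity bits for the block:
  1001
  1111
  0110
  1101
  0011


Row parities: 00010
Column parities: 1110

Row P: 00010, Col P: 1110, Corner: 1


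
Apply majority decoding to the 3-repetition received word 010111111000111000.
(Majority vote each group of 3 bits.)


Groups: 010, 111, 111, 000, 111, 000
Majority votes: 011010

011010


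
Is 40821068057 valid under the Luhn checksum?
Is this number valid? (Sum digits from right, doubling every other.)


Luhn sum = 38
38 mod 10 = 8

Invalid (Luhn sum mod 10 = 8)


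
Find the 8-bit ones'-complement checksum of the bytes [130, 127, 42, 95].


Sum = 394 mod 256 = 138
Complement = 117

117


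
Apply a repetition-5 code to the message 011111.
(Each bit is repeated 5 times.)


Each bit -> 5 copies

000001111111111111111111111111


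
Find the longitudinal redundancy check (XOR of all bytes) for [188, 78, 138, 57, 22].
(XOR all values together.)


XOR chain: 188 ^ 78 ^ 138 ^ 57 ^ 22 = 87

87


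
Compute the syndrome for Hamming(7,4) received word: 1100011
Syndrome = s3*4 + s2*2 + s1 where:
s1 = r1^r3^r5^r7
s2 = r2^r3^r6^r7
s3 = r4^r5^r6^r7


s1=0, s2=1, s3=0

Syndrome = 2 (error at position 2)


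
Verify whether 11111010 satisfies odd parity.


Number of 1s: 6

No, parity error (6 ones)


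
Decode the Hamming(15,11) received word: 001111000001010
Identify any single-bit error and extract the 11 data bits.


Syndrome = 6: error at position 6

Data: 11000001010 (corrected bit 6)


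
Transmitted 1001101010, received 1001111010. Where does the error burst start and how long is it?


XOR: 0000010000

Burst at position 5, length 1


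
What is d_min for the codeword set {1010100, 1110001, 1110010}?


Comparing all pairs, minimum distance: 2
Can detect 1 errors, correct 0 errors

2


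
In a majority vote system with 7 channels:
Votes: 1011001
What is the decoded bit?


Ones: 4 out of 7
Threshold: 4

1 (4/7 voted 1)


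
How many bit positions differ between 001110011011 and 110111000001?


XOR: 111001011010
Count of 1s: 7

7


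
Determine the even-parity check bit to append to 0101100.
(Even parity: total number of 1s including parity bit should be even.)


Number of 1s in data: 3
Parity bit: 1

1


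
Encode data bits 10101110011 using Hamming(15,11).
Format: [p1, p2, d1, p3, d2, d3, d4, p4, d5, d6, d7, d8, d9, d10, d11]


Parity bits: p1=0, p2=0, p3=1, p4=1

001101011110011


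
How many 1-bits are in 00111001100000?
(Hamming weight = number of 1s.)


Counting 1s in 00111001100000

5


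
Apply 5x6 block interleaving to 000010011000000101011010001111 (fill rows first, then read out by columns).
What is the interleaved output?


Matrix:
  000010
  011000
  000101
  011010
  001111
Read columns: 000000101001011001011001100101

000000101001011001011001100101


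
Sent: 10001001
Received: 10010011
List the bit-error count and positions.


XOR: 00011010

3 error(s) at position(s): 3, 4, 6


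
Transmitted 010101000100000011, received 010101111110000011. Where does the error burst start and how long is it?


XOR: 000000111010000000

Burst at position 6, length 5


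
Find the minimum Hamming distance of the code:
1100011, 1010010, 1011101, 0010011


Comparing all pairs, minimum distance: 2
Can detect 1 errors, correct 0 errors

2


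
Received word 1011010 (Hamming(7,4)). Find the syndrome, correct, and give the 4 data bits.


Syndrome = 0: no error detected

Data: 1010 (no errors)


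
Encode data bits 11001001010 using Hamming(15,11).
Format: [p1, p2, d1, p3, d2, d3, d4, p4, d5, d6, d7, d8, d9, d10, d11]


Parity bits: p1=1, p2=0, p3=1, p4=1

101110011001010


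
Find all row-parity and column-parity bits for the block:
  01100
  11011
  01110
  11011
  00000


Row parities: 00100
Column parities: 00010

Row P: 00100, Col P: 00010, Corner: 1


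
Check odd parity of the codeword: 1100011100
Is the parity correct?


Number of 1s: 5

Yes, parity is correct (5 ones)


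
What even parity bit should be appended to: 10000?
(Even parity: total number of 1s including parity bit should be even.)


Number of 1s in data: 1
Parity bit: 1

1


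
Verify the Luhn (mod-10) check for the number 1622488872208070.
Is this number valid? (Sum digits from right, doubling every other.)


Luhn sum = 68
68 mod 10 = 8

Invalid (Luhn sum mod 10 = 8)


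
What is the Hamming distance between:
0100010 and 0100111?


XOR: 0000101
Count of 1s: 2

2


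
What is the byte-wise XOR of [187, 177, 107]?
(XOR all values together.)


XOR chain: 187 ^ 177 ^ 107 = 97

97


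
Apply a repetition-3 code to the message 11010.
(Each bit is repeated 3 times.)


Each bit -> 3 copies

111111000111000


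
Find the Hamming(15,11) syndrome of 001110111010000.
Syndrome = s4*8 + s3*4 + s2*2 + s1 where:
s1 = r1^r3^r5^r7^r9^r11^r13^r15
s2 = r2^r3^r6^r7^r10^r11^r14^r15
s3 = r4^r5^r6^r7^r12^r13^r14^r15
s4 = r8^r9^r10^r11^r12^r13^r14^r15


s1=1, s2=1, s3=1, s4=1

Syndrome = 15 (error at position 15)


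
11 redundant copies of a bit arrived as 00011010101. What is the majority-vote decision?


Ones: 5 out of 11
Threshold: 6

0 (5/11 voted 1)


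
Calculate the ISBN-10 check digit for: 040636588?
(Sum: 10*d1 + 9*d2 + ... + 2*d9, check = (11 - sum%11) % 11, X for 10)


Weighted sum: 186
186 mod 11 = 10

Check digit: 1


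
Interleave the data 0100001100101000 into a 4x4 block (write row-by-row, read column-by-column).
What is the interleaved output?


Matrix:
  0100
  0011
  0010
  1000
Read columns: 0001100001100100

0001100001100100


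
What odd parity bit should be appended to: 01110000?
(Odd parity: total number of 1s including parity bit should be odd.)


Number of 1s in data: 3
Parity bit: 0

0


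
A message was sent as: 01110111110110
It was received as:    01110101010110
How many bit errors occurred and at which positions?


XOR: 00000010100000

2 error(s) at position(s): 6, 8


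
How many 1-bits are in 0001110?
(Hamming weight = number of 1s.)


Counting 1s in 0001110

3


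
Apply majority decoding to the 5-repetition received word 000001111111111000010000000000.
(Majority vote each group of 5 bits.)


Groups: 00000, 11111, 11111, 00001, 00000, 00000
Majority votes: 011000

011000


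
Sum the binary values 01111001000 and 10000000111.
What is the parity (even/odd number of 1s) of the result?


01111001000 = 968
10000000111 = 1031
Sum = 1999 = 11111001111
1s count = 9

odd parity (9 ones in 11111001111)


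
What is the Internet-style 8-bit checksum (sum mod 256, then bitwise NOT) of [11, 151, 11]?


Sum = 173 mod 256 = 173
Complement = 82

82


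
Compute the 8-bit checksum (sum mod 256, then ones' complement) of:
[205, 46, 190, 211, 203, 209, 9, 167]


Sum = 1240 mod 256 = 216
Complement = 39

39


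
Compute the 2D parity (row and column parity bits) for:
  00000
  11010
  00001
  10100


Row parities: 0110
Column parities: 01111

Row P: 0110, Col P: 01111, Corner: 0


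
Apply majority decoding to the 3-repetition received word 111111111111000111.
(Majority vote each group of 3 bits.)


Groups: 111, 111, 111, 111, 000, 111
Majority votes: 111101

111101


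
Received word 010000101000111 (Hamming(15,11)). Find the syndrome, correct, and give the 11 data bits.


Syndrome = 0: no error detected

Data: 00011000111 (no errors)


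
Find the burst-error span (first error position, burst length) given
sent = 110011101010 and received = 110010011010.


XOR: 000001110000

Burst at position 5, length 3


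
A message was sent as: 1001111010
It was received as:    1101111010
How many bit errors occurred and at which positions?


XOR: 0100000000

1 error(s) at position(s): 1


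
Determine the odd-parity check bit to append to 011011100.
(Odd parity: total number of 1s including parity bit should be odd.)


Number of 1s in data: 5
Parity bit: 0

0


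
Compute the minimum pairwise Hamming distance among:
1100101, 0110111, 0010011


Comparing all pairs, minimum distance: 2
Can detect 1 errors, correct 0 errors

2


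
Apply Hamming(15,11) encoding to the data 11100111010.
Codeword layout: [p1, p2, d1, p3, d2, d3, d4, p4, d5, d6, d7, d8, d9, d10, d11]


Parity bits: p1=1, p2=1, p3=0, p4=0

111011000111010


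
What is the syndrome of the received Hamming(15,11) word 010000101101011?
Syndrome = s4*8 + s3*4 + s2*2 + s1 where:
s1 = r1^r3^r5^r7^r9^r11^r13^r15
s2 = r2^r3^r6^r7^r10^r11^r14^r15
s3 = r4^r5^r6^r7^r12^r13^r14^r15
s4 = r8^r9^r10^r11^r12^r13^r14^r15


s1=1, s2=1, s3=0, s4=1

Syndrome = 11 (error at position 11)


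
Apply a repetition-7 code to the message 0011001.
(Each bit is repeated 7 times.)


Each bit -> 7 copies

0000000000000011111111111111000000000000001111111


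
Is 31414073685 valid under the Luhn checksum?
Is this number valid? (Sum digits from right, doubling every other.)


Luhn sum = 46
46 mod 10 = 6

Invalid (Luhn sum mod 10 = 6)


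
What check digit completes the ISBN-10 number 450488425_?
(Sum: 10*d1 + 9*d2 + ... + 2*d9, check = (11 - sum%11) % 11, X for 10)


Weighted sum: 233
233 mod 11 = 2

Check digit: 9


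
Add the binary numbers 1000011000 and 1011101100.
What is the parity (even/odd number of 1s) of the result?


1000011000 = 536
1011101100 = 748
Sum = 1284 = 10100000100
1s count = 3

odd parity (3 ones in 10100000100)


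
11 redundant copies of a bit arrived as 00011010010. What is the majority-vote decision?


Ones: 4 out of 11
Threshold: 6

0 (4/11 voted 1)


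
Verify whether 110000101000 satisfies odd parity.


Number of 1s: 4

No, parity error (4 ones)


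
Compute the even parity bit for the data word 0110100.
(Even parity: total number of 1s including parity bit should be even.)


Number of 1s in data: 3
Parity bit: 1

1


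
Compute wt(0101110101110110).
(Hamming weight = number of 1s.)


Counting 1s in 0101110101110110

10


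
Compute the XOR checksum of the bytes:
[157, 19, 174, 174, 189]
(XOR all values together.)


XOR chain: 157 ^ 19 ^ 174 ^ 174 ^ 189 = 51

51


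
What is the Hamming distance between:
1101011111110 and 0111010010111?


XOR: 1010001101001
Count of 1s: 6

6


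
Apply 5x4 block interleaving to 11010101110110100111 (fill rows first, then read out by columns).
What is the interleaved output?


Matrix:
  1101
  0101
  1101
  1010
  0111
Read columns: 10110111010001111101

10110111010001111101


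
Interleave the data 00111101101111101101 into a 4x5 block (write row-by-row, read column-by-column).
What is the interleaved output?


Matrix:
  00111
  10110
  11111
  01101
Read columns: 01100011111111101011

01100011111111101011


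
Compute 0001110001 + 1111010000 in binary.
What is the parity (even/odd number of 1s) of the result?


0001110001 = 113
1111010000 = 976
Sum = 1089 = 10001000001
1s count = 3

odd parity (3 ones in 10001000001)


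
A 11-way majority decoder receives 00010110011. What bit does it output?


Ones: 5 out of 11
Threshold: 6

0 (5/11 voted 1)


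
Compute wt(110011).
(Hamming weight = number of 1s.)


Counting 1s in 110011

4


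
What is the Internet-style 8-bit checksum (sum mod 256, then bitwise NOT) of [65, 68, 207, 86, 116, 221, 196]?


Sum = 959 mod 256 = 191
Complement = 64

64


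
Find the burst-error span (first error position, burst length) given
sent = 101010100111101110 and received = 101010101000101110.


XOR: 000000001111000000

Burst at position 8, length 4


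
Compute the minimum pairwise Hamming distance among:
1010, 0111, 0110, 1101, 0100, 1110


Comparing all pairs, minimum distance: 1
Can detect 0 errors, correct 0 errors

1


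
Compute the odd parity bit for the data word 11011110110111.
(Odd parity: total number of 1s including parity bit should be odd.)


Number of 1s in data: 11
Parity bit: 0

0


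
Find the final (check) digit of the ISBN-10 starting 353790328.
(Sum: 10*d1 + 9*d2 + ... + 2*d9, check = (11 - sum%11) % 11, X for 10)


Weighted sum: 236
236 mod 11 = 5

Check digit: 6


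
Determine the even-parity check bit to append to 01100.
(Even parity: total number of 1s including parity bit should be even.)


Number of 1s in data: 2
Parity bit: 0

0


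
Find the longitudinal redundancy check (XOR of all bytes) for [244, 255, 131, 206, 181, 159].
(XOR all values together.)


XOR chain: 244 ^ 255 ^ 131 ^ 206 ^ 181 ^ 159 = 108

108


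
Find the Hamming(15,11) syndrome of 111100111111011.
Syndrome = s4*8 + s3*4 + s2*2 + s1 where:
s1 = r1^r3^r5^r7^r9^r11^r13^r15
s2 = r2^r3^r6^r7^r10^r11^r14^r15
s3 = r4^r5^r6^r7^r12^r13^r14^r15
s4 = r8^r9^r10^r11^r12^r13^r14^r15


s1=0, s2=1, s3=1, s4=1

Syndrome = 14 (error at position 14)


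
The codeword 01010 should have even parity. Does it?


Number of 1s: 2

Yes, parity is correct (2 ones)


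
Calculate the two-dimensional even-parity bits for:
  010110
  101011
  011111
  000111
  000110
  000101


Row parities: 101100
Column parities: 100110

Row P: 101100, Col P: 100110, Corner: 1


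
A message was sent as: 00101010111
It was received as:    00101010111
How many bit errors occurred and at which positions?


XOR: 00000000000

0 errors (received matches sent)


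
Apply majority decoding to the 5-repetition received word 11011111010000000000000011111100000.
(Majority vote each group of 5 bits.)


Groups: 11011, 11101, 00000, 00000, 00001, 11111, 00000
Majority votes: 1100010

1100010


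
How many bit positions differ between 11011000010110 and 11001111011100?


XOR: 00010111001010
Count of 1s: 6

6


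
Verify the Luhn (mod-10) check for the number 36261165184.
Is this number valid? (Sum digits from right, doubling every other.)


Luhn sum = 33
33 mod 10 = 3

Invalid (Luhn sum mod 10 = 3)


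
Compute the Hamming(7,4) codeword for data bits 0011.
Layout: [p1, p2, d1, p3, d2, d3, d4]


Parity bits: p1=1, p2=0, p3=0

1000011


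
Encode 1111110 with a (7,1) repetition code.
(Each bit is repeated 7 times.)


Each bit -> 7 copies

1111111111111111111111111111111111111111110000000


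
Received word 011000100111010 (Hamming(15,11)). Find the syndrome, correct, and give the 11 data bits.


Syndrome = 5: error at position 5

Data: 11010111010 (corrected bit 5)


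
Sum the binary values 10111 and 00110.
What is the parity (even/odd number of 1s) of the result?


10111 = 23
00110 = 6
Sum = 29 = 11101
1s count = 4

even parity (4 ones in 11101)


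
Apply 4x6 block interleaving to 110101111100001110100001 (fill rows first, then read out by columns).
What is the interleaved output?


Matrix:
  110101
  111100
  001110
  100001
Read columns: 110111000110111000101001

110111000110111000101001


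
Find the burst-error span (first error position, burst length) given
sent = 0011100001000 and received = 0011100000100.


XOR: 0000000001100

Burst at position 9, length 2


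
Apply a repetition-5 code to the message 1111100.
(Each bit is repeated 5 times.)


Each bit -> 5 copies

11111111111111111111111110000000000


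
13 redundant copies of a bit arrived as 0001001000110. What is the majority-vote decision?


Ones: 4 out of 13
Threshold: 7

0 (4/13 voted 1)


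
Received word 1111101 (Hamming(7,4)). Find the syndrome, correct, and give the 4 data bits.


Syndrome = 6: error at position 6

Data: 1111 (corrected bit 6)


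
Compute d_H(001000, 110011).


XOR: 111011
Count of 1s: 5

5


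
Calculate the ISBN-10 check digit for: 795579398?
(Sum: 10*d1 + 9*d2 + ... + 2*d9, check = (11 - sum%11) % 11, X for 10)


Weighted sum: 368
368 mod 11 = 5

Check digit: 6


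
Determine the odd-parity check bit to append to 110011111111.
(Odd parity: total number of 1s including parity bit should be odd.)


Number of 1s in data: 10
Parity bit: 1

1


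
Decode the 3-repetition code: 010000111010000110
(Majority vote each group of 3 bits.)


Groups: 010, 000, 111, 010, 000, 110
Majority votes: 001001

001001


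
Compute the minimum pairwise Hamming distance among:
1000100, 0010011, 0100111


Comparing all pairs, minimum distance: 3
Can detect 2 errors, correct 1 errors

3


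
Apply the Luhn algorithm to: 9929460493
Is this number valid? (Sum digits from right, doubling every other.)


Luhn sum = 61
61 mod 10 = 1

Invalid (Luhn sum mod 10 = 1)


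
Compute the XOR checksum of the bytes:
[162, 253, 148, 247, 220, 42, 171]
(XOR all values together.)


XOR chain: 162 ^ 253 ^ 148 ^ 247 ^ 220 ^ 42 ^ 171 = 97

97


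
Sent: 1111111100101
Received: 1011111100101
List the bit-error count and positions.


XOR: 0100000000000

1 error(s) at position(s): 1


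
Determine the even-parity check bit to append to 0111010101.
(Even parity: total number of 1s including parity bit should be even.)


Number of 1s in data: 6
Parity bit: 0

0


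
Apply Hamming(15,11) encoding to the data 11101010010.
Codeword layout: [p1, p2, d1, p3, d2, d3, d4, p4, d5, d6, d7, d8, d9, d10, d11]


Parity bits: p1=0, p2=0, p3=1, p4=1

001111011010010


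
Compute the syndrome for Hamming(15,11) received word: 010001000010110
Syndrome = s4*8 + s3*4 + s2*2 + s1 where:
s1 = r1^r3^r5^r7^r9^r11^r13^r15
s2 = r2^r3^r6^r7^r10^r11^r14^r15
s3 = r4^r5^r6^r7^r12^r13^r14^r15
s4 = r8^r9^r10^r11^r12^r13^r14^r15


s1=0, s2=0, s3=1, s4=1

Syndrome = 12 (error at position 12)


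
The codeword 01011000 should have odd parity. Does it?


Number of 1s: 3

Yes, parity is correct (3 ones)


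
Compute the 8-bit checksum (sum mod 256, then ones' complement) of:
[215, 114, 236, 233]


Sum = 798 mod 256 = 30
Complement = 225

225


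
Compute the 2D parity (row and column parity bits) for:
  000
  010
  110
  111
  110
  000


Row parities: 010100
Column parities: 101

Row P: 010100, Col P: 101, Corner: 0


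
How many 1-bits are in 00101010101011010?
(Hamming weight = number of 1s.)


Counting 1s in 00101010101011010

8


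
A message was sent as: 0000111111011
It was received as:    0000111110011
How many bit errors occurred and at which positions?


XOR: 0000000001000

1 error(s) at position(s): 9


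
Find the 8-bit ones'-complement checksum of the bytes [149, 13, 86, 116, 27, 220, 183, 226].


Sum = 1020 mod 256 = 252
Complement = 3

3


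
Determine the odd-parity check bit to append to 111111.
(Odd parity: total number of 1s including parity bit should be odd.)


Number of 1s in data: 6
Parity bit: 1

1


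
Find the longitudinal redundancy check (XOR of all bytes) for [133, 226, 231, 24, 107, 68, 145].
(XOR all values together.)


XOR chain: 133 ^ 226 ^ 231 ^ 24 ^ 107 ^ 68 ^ 145 = 38

38


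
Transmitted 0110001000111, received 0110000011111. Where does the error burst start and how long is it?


XOR: 0000001011000

Burst at position 6, length 4


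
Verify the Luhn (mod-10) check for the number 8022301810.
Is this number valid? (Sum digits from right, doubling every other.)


Luhn sum = 31
31 mod 10 = 1

Invalid (Luhn sum mod 10 = 1)


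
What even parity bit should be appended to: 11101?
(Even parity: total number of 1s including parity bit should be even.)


Number of 1s in data: 4
Parity bit: 0

0


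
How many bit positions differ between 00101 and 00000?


XOR: 00101
Count of 1s: 2

2


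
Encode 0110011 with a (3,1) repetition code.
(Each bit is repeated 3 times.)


Each bit -> 3 copies

000111111000000111111


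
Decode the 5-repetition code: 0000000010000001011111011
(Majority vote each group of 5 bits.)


Groups: 00000, 00010, 00000, 10111, 11011
Majority votes: 00011

00011


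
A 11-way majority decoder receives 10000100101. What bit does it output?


Ones: 4 out of 11
Threshold: 6

0 (4/11 voted 1)


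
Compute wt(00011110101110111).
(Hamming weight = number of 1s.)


Counting 1s in 00011110101110111

11


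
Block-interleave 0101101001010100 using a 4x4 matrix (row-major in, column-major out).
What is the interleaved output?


Matrix:
  0101
  1010
  0101
  0100
Read columns: 0100101101001010

0100101101001010


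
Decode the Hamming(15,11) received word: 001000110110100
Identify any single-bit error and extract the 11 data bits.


Syndrome = 0: no error detected

Data: 10010110100 (no errors)


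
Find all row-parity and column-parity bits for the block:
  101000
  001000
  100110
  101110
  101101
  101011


Row parities: 011000
Column parities: 101110

Row P: 011000, Col P: 101110, Corner: 0


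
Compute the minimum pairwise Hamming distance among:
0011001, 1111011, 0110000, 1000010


Comparing all pairs, minimum distance: 3
Can detect 2 errors, correct 1 errors

3


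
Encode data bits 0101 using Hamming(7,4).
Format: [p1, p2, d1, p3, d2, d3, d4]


Parity bits: p1=0, p2=1, p3=0

0100101


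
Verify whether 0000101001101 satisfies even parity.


Number of 1s: 5

No, parity error (5 ones)


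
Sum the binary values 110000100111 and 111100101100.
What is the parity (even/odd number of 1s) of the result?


110000100111 = 3111
111100101100 = 3884
Sum = 6995 = 1101101010011
1s count = 8

even parity (8 ones in 1101101010011)


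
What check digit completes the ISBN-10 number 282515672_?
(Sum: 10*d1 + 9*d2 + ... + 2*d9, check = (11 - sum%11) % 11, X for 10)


Weighted sum: 223
223 mod 11 = 3

Check digit: 8


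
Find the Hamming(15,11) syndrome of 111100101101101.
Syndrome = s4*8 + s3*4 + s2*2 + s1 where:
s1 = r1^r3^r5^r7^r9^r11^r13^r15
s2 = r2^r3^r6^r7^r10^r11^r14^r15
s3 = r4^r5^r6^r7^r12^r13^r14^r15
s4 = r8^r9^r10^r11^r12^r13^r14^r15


s1=0, s2=1, s3=1, s4=1

Syndrome = 14 (error at position 14)


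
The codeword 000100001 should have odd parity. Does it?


Number of 1s: 2

No, parity error (2 ones)


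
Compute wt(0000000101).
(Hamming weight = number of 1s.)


Counting 1s in 0000000101

2


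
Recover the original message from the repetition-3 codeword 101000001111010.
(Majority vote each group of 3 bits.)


Groups: 101, 000, 001, 111, 010
Majority votes: 10010

10010


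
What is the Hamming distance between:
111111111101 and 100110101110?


XOR: 011001010011
Count of 1s: 6

6


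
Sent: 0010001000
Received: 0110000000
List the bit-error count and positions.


XOR: 0100001000

2 error(s) at position(s): 1, 6


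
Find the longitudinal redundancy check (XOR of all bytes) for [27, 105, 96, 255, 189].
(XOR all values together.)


XOR chain: 27 ^ 105 ^ 96 ^ 255 ^ 189 = 80

80


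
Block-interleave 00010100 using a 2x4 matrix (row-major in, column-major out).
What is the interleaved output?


Matrix:
  0001
  0100
Read columns: 00010010

00010010


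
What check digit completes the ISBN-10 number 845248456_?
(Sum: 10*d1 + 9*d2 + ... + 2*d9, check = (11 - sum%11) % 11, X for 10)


Weighted sum: 277
277 mod 11 = 2

Check digit: 9


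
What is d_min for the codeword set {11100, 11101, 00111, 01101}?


Comparing all pairs, minimum distance: 1
Can detect 0 errors, correct 0 errors

1


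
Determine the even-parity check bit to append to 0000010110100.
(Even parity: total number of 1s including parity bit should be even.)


Number of 1s in data: 4
Parity bit: 0

0


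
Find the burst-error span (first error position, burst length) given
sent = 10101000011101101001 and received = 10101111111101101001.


XOR: 00000111100000000000

Burst at position 5, length 4


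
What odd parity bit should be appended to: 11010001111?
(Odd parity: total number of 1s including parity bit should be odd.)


Number of 1s in data: 7
Parity bit: 0

0


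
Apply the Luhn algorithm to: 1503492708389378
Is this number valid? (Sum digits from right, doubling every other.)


Luhn sum = 85
85 mod 10 = 5

Invalid (Luhn sum mod 10 = 5)


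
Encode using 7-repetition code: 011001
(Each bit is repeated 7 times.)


Each bit -> 7 copies

000000011111111111111000000000000001111111


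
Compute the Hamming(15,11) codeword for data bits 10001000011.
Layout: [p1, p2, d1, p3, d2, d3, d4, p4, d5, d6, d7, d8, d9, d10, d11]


Parity bits: p1=1, p2=1, p3=0, p4=1

111000011000011


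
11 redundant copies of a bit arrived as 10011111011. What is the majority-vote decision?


Ones: 8 out of 11
Threshold: 6

1 (8/11 voted 1)


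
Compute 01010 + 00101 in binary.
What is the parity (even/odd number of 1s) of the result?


01010 = 10
00101 = 5
Sum = 15 = 1111
1s count = 4

even parity (4 ones in 1111)


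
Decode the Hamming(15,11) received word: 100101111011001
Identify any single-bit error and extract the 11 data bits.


Syndrome = 13: error at position 13

Data: 00111011101 (corrected bit 13)


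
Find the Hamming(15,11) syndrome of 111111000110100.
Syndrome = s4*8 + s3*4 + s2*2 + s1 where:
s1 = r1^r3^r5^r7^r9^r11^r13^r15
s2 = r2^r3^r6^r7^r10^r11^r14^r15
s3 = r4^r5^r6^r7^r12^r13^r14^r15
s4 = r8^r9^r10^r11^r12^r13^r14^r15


s1=1, s2=1, s3=0, s4=1

Syndrome = 11 (error at position 11)


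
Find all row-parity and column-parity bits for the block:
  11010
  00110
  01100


Row parities: 100
Column parities: 10000

Row P: 100, Col P: 10000, Corner: 1


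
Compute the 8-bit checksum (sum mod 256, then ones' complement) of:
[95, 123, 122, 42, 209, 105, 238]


Sum = 934 mod 256 = 166
Complement = 89

89


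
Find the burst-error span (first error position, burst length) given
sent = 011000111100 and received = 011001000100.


XOR: 000001111000

Burst at position 5, length 4


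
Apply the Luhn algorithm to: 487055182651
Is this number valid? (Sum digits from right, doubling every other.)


Luhn sum = 49
49 mod 10 = 9

Invalid (Luhn sum mod 10 = 9)


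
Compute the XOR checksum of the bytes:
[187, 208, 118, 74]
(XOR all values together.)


XOR chain: 187 ^ 208 ^ 118 ^ 74 = 87

87


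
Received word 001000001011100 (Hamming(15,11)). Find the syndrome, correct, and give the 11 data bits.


Syndrome = 0: no error detected

Data: 10001011100 (no errors)


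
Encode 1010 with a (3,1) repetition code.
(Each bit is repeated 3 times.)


Each bit -> 3 copies

111000111000


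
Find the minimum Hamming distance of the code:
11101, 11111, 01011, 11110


Comparing all pairs, minimum distance: 1
Can detect 0 errors, correct 0 errors

1


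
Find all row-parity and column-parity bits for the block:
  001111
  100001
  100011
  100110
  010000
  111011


Row parities: 001111
Column parities: 000000

Row P: 001111, Col P: 000000, Corner: 0


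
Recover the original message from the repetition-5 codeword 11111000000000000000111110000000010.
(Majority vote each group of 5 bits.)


Groups: 11111, 00000, 00000, 00000, 11111, 00000, 00010
Majority votes: 1000100

1000100


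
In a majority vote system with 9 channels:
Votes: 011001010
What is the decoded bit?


Ones: 4 out of 9
Threshold: 5

0 (4/9 voted 1)


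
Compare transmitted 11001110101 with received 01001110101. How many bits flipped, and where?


XOR: 10000000000

1 error(s) at position(s): 0


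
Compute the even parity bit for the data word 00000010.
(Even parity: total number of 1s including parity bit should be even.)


Number of 1s in data: 1
Parity bit: 1

1


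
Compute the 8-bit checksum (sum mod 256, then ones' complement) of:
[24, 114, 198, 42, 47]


Sum = 425 mod 256 = 169
Complement = 86

86


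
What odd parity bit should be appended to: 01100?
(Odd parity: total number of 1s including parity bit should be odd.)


Number of 1s in data: 2
Parity bit: 1

1


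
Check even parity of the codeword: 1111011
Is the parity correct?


Number of 1s: 6

Yes, parity is correct (6 ones)


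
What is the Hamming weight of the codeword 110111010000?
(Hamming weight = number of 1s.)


Counting 1s in 110111010000

6


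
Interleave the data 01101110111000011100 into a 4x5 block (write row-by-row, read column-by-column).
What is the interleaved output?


Matrix:
  01101
  11011
  10000
  11100
Read columns: 01111101100101001100

01111101100101001100


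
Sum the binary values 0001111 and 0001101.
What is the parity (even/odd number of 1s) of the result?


0001111 = 15
0001101 = 13
Sum = 28 = 11100
1s count = 3

odd parity (3 ones in 11100)


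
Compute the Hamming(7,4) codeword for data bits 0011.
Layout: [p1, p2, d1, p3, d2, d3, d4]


Parity bits: p1=1, p2=0, p3=0

1000011


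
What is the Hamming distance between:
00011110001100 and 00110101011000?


XOR: 00101011010100
Count of 1s: 6

6


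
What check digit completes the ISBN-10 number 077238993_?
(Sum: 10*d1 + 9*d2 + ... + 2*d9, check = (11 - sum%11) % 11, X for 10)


Weighted sum: 260
260 mod 11 = 7

Check digit: 4


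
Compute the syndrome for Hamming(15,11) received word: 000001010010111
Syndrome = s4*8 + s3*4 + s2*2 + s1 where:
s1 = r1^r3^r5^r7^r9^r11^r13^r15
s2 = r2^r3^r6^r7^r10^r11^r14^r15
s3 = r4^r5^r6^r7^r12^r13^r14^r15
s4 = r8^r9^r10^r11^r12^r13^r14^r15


s1=1, s2=0, s3=0, s4=1

Syndrome = 9 (error at position 9)


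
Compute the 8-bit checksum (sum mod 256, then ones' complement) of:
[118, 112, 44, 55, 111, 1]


Sum = 441 mod 256 = 185
Complement = 70

70


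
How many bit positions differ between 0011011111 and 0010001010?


XOR: 0001010101
Count of 1s: 4

4


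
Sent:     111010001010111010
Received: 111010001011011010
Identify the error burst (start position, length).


XOR: 000000000001100000

Burst at position 11, length 2


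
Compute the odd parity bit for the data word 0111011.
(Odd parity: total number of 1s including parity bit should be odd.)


Number of 1s in data: 5
Parity bit: 0

0


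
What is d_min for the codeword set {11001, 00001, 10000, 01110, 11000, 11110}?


Comparing all pairs, minimum distance: 1
Can detect 0 errors, correct 0 errors

1


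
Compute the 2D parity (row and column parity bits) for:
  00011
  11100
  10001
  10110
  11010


Row parities: 01011
Column parities: 00010

Row P: 01011, Col P: 00010, Corner: 1


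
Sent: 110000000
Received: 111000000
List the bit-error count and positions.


XOR: 001000000

1 error(s) at position(s): 2
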